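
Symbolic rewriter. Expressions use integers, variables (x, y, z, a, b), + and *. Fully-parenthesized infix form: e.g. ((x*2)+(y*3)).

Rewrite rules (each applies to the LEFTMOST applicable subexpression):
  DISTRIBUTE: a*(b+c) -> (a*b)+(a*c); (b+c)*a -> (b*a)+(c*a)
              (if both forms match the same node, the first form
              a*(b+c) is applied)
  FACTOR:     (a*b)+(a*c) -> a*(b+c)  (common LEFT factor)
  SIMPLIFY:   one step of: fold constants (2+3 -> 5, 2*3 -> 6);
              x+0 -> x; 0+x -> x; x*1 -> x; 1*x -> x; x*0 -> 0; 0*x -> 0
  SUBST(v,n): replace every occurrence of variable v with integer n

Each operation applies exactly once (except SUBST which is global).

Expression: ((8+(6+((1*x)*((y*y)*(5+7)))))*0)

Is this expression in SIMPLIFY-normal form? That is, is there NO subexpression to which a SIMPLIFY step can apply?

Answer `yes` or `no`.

Expression: ((8+(6+((1*x)*((y*y)*(5+7)))))*0)
Scanning for simplifiable subexpressions (pre-order)...
  at root: ((8+(6+((1*x)*((y*y)*(5+7)))))*0) (SIMPLIFIABLE)
  at L: (8+(6+((1*x)*((y*y)*(5+7))))) (not simplifiable)
  at LR: (6+((1*x)*((y*y)*(5+7)))) (not simplifiable)
  at LRR: ((1*x)*((y*y)*(5+7))) (not simplifiable)
  at LRRL: (1*x) (SIMPLIFIABLE)
  at LRRR: ((y*y)*(5+7)) (not simplifiable)
  at LRRRL: (y*y) (not simplifiable)
  at LRRRR: (5+7) (SIMPLIFIABLE)
Found simplifiable subexpr at path root: ((8+(6+((1*x)*((y*y)*(5+7)))))*0)
One SIMPLIFY step would give: 0
-> NOT in normal form.

Answer: no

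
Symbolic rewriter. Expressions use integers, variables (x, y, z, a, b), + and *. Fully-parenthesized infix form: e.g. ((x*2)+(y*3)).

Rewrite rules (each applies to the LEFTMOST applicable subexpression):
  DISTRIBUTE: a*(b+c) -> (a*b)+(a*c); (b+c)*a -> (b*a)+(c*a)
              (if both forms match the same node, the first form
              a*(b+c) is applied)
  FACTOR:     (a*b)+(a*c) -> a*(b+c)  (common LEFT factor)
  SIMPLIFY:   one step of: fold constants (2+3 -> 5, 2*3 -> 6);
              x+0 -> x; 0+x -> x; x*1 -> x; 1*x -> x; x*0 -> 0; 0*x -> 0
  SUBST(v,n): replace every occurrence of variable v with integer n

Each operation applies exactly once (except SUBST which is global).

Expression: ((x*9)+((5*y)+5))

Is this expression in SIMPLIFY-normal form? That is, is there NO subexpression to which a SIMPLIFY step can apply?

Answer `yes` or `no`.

Answer: yes

Derivation:
Expression: ((x*9)+((5*y)+5))
Scanning for simplifiable subexpressions (pre-order)...
  at root: ((x*9)+((5*y)+5)) (not simplifiable)
  at L: (x*9) (not simplifiable)
  at R: ((5*y)+5) (not simplifiable)
  at RL: (5*y) (not simplifiable)
Result: no simplifiable subexpression found -> normal form.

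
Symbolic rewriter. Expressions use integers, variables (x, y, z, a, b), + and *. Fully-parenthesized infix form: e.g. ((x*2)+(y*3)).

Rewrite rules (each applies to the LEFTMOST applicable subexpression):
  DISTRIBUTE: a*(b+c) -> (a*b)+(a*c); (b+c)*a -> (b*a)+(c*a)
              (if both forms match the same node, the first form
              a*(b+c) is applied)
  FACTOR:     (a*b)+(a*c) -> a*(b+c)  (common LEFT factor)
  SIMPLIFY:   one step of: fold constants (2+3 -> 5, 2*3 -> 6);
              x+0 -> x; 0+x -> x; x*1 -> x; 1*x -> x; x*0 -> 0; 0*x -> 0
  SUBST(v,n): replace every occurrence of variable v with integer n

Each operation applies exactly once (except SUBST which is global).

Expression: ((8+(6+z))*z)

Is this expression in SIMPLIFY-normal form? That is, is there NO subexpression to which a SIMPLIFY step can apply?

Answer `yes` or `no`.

Expression: ((8+(6+z))*z)
Scanning for simplifiable subexpressions (pre-order)...
  at root: ((8+(6+z))*z) (not simplifiable)
  at L: (8+(6+z)) (not simplifiable)
  at LR: (6+z) (not simplifiable)
Result: no simplifiable subexpression found -> normal form.

Answer: yes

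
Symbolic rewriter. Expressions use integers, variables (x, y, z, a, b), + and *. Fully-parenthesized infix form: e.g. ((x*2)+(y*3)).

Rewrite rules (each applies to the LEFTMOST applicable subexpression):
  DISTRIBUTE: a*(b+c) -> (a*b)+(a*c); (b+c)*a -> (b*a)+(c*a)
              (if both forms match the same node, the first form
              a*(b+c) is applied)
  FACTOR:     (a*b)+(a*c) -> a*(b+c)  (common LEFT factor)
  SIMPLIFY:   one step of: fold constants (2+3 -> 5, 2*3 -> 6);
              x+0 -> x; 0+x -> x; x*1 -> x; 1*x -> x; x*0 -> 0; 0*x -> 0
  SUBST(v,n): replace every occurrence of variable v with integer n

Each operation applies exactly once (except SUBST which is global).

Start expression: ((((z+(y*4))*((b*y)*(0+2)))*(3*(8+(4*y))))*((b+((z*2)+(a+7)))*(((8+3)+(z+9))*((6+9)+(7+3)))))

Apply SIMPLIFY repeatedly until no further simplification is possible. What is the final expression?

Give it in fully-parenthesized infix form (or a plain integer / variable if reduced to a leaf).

Start: ((((z+(y*4))*((b*y)*(0+2)))*(3*(8+(4*y))))*((b+((z*2)+(a+7)))*(((8+3)+(z+9))*((6+9)+(7+3)))))
Step 1: at LLRR: (0+2) -> 2; overall: ((((z+(y*4))*((b*y)*(0+2)))*(3*(8+(4*y))))*((b+((z*2)+(a+7)))*(((8+3)+(z+9))*((6+9)+(7+3))))) -> ((((z+(y*4))*((b*y)*2))*(3*(8+(4*y))))*((b+((z*2)+(a+7)))*(((8+3)+(z+9))*((6+9)+(7+3)))))
Step 2: at RRLL: (8+3) -> 11; overall: ((((z+(y*4))*((b*y)*2))*(3*(8+(4*y))))*((b+((z*2)+(a+7)))*(((8+3)+(z+9))*((6+9)+(7+3))))) -> ((((z+(y*4))*((b*y)*2))*(3*(8+(4*y))))*((b+((z*2)+(a+7)))*((11+(z+9))*((6+9)+(7+3)))))
Step 3: at RRRL: (6+9) -> 15; overall: ((((z+(y*4))*((b*y)*2))*(3*(8+(4*y))))*((b+((z*2)+(a+7)))*((11+(z+9))*((6+9)+(7+3))))) -> ((((z+(y*4))*((b*y)*2))*(3*(8+(4*y))))*((b+((z*2)+(a+7)))*((11+(z+9))*(15+(7+3)))))
Step 4: at RRRR: (7+3) -> 10; overall: ((((z+(y*4))*((b*y)*2))*(3*(8+(4*y))))*((b+((z*2)+(a+7)))*((11+(z+9))*(15+(7+3))))) -> ((((z+(y*4))*((b*y)*2))*(3*(8+(4*y))))*((b+((z*2)+(a+7)))*((11+(z+9))*(15+10))))
Step 5: at RRR: (15+10) -> 25; overall: ((((z+(y*4))*((b*y)*2))*(3*(8+(4*y))))*((b+((z*2)+(a+7)))*((11+(z+9))*(15+10)))) -> ((((z+(y*4))*((b*y)*2))*(3*(8+(4*y))))*((b+((z*2)+(a+7)))*((11+(z+9))*25)))
Fixed point: ((((z+(y*4))*((b*y)*2))*(3*(8+(4*y))))*((b+((z*2)+(a+7)))*((11+(z+9))*25)))

Answer: ((((z+(y*4))*((b*y)*2))*(3*(8+(4*y))))*((b+((z*2)+(a+7)))*((11+(z+9))*25)))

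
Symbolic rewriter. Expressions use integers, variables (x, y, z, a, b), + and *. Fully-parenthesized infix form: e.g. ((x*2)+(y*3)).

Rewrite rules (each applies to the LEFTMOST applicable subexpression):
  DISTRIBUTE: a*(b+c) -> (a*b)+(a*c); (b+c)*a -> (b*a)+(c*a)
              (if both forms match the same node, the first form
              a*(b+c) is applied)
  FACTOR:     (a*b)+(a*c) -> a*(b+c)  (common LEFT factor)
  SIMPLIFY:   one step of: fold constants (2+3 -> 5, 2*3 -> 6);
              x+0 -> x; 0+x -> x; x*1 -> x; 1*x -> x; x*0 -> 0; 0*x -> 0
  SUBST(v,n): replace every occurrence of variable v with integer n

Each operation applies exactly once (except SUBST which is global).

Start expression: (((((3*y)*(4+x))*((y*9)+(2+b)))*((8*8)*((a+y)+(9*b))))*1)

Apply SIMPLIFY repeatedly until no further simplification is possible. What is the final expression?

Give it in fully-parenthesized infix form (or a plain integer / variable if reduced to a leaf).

Start: (((((3*y)*(4+x))*((y*9)+(2+b)))*((8*8)*((a+y)+(9*b))))*1)
Step 1: at root: (((((3*y)*(4+x))*((y*9)+(2+b)))*((8*8)*((a+y)+(9*b))))*1) -> ((((3*y)*(4+x))*((y*9)+(2+b)))*((8*8)*((a+y)+(9*b)))); overall: (((((3*y)*(4+x))*((y*9)+(2+b)))*((8*8)*((a+y)+(9*b))))*1) -> ((((3*y)*(4+x))*((y*9)+(2+b)))*((8*8)*((a+y)+(9*b))))
Step 2: at RL: (8*8) -> 64; overall: ((((3*y)*(4+x))*((y*9)+(2+b)))*((8*8)*((a+y)+(9*b)))) -> ((((3*y)*(4+x))*((y*9)+(2+b)))*(64*((a+y)+(9*b))))
Fixed point: ((((3*y)*(4+x))*((y*9)+(2+b)))*(64*((a+y)+(9*b))))

Answer: ((((3*y)*(4+x))*((y*9)+(2+b)))*(64*((a+y)+(9*b))))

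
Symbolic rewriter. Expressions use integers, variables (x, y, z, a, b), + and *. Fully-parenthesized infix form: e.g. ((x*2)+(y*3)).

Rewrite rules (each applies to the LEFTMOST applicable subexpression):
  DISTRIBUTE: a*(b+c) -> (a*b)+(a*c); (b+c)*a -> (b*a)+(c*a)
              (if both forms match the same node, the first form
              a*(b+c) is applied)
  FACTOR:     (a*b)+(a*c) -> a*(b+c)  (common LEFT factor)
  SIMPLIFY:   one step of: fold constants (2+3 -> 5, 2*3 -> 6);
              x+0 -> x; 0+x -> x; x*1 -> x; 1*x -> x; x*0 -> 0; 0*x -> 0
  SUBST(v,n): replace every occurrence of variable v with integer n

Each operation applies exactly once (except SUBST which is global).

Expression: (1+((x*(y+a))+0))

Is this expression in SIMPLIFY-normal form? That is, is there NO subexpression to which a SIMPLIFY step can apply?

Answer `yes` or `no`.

Expression: (1+((x*(y+a))+0))
Scanning for simplifiable subexpressions (pre-order)...
  at root: (1+((x*(y+a))+0)) (not simplifiable)
  at R: ((x*(y+a))+0) (SIMPLIFIABLE)
  at RL: (x*(y+a)) (not simplifiable)
  at RLR: (y+a) (not simplifiable)
Found simplifiable subexpr at path R: ((x*(y+a))+0)
One SIMPLIFY step would give: (1+(x*(y+a)))
-> NOT in normal form.

Answer: no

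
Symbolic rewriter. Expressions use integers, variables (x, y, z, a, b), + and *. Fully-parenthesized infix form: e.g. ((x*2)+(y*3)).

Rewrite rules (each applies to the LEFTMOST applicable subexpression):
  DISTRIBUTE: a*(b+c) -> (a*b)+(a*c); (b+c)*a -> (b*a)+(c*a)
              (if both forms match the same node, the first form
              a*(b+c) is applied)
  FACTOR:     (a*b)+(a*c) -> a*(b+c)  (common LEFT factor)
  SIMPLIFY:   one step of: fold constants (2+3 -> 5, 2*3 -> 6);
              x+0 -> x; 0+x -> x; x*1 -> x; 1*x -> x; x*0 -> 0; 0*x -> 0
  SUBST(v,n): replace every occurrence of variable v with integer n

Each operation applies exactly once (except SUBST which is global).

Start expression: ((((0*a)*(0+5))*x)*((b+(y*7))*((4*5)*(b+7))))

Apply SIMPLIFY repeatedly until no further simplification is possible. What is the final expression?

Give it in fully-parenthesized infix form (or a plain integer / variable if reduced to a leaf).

Start: ((((0*a)*(0+5))*x)*((b+(y*7))*((4*5)*(b+7))))
Step 1: at LLL: (0*a) -> 0; overall: ((((0*a)*(0+5))*x)*((b+(y*7))*((4*5)*(b+7)))) -> (((0*(0+5))*x)*((b+(y*7))*((4*5)*(b+7))))
Step 2: at LL: (0*(0+5)) -> 0; overall: (((0*(0+5))*x)*((b+(y*7))*((4*5)*(b+7)))) -> ((0*x)*((b+(y*7))*((4*5)*(b+7))))
Step 3: at L: (0*x) -> 0; overall: ((0*x)*((b+(y*7))*((4*5)*(b+7)))) -> (0*((b+(y*7))*((4*5)*(b+7))))
Step 4: at root: (0*((b+(y*7))*((4*5)*(b+7)))) -> 0; overall: (0*((b+(y*7))*((4*5)*(b+7)))) -> 0
Fixed point: 0

Answer: 0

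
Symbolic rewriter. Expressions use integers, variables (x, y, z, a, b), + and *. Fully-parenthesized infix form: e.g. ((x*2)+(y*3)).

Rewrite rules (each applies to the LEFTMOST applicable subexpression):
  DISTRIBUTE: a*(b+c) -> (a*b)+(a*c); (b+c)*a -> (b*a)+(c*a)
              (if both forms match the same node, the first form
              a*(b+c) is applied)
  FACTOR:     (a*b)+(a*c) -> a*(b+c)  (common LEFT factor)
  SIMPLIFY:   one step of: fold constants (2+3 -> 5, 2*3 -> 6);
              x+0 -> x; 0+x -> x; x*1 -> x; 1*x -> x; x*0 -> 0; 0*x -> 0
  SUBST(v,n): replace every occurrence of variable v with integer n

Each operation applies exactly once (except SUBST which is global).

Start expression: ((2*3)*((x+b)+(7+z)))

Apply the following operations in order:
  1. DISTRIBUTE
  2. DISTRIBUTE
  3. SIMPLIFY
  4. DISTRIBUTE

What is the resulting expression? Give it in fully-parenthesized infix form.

Answer: (((6*x)+((2*3)*b))+(((2*3)*7)+((2*3)*z)))

Derivation:
Start: ((2*3)*((x+b)+(7+z)))
Apply DISTRIBUTE at root (target: ((2*3)*((x+b)+(7+z)))): ((2*3)*((x+b)+(7+z))) -> (((2*3)*(x+b))+((2*3)*(7+z)))
Apply DISTRIBUTE at L (target: ((2*3)*(x+b))): (((2*3)*(x+b))+((2*3)*(7+z))) -> ((((2*3)*x)+((2*3)*b))+((2*3)*(7+z)))
Apply SIMPLIFY at LLL (target: (2*3)): ((((2*3)*x)+((2*3)*b))+((2*3)*(7+z))) -> (((6*x)+((2*3)*b))+((2*3)*(7+z)))
Apply DISTRIBUTE at R (target: ((2*3)*(7+z))): (((6*x)+((2*3)*b))+((2*3)*(7+z))) -> (((6*x)+((2*3)*b))+(((2*3)*7)+((2*3)*z)))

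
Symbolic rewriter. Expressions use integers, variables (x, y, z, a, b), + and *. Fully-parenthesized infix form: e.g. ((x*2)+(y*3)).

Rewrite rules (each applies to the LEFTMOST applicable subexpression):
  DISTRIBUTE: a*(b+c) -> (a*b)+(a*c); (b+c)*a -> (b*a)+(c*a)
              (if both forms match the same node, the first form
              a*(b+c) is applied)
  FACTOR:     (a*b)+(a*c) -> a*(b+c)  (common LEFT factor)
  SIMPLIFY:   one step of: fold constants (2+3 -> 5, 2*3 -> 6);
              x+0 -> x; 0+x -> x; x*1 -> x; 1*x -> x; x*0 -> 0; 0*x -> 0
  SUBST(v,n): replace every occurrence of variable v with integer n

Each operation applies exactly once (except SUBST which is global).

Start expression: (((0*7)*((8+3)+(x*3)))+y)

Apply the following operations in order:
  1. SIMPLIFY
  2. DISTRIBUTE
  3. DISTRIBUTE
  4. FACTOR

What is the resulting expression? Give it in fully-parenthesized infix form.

Start: (((0*7)*((8+3)+(x*3)))+y)
Apply SIMPLIFY at LL (target: (0*7)): (((0*7)*((8+3)+(x*3)))+y) -> ((0*((8+3)+(x*3)))+y)
Apply DISTRIBUTE at L (target: (0*((8+3)+(x*3)))): ((0*((8+3)+(x*3)))+y) -> (((0*(8+3))+(0*(x*3)))+y)
Apply DISTRIBUTE at LL (target: (0*(8+3))): (((0*(8+3))+(0*(x*3)))+y) -> ((((0*8)+(0*3))+(0*(x*3)))+y)
Apply FACTOR at LL (target: ((0*8)+(0*3))): ((((0*8)+(0*3))+(0*(x*3)))+y) -> (((0*(8+3))+(0*(x*3)))+y)

Answer: (((0*(8+3))+(0*(x*3)))+y)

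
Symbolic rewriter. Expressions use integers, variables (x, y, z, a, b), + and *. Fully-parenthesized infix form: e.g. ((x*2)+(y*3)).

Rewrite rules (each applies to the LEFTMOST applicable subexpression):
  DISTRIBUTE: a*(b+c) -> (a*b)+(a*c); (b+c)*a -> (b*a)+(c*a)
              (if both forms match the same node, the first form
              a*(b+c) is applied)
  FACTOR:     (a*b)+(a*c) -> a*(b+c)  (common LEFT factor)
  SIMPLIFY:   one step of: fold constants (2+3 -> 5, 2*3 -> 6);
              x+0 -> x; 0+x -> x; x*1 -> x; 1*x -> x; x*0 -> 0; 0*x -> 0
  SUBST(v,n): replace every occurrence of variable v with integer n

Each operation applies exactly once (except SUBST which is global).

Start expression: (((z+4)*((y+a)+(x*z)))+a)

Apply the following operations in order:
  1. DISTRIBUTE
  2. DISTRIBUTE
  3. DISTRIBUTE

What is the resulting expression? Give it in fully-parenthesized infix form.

Answer: (((((z*y)+(4*y))+((z+4)*a))+((z+4)*(x*z)))+a)

Derivation:
Start: (((z+4)*((y+a)+(x*z)))+a)
Apply DISTRIBUTE at L (target: ((z+4)*((y+a)+(x*z)))): (((z+4)*((y+a)+(x*z)))+a) -> ((((z+4)*(y+a))+((z+4)*(x*z)))+a)
Apply DISTRIBUTE at LL (target: ((z+4)*(y+a))): ((((z+4)*(y+a))+((z+4)*(x*z)))+a) -> (((((z+4)*y)+((z+4)*a))+((z+4)*(x*z)))+a)
Apply DISTRIBUTE at LLL (target: ((z+4)*y)): (((((z+4)*y)+((z+4)*a))+((z+4)*(x*z)))+a) -> (((((z*y)+(4*y))+((z+4)*a))+((z+4)*(x*z)))+a)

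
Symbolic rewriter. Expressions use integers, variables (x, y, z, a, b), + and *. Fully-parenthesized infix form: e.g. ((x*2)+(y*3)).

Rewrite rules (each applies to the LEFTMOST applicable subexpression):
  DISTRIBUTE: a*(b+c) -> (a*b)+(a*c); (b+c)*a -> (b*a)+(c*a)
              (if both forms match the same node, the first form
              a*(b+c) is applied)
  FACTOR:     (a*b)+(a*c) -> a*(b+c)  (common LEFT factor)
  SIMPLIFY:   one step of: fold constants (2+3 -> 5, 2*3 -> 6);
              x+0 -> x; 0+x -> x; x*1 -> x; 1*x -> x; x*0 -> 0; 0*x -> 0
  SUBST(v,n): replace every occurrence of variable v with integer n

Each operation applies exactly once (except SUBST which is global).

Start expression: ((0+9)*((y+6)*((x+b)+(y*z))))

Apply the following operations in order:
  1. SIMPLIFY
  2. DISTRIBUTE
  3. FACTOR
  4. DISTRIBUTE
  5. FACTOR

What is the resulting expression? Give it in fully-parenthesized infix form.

Answer: (9*((y+6)*((x+b)+(y*z))))

Derivation:
Start: ((0+9)*((y+6)*((x+b)+(y*z))))
Apply SIMPLIFY at L (target: (0+9)): ((0+9)*((y+6)*((x+b)+(y*z)))) -> (9*((y+6)*((x+b)+(y*z))))
Apply DISTRIBUTE at R (target: ((y+6)*((x+b)+(y*z)))): (9*((y+6)*((x+b)+(y*z)))) -> (9*(((y+6)*(x+b))+((y+6)*(y*z))))
Apply FACTOR at R (target: (((y+6)*(x+b))+((y+6)*(y*z)))): (9*(((y+6)*(x+b))+((y+6)*(y*z)))) -> (9*((y+6)*((x+b)+(y*z))))
Apply DISTRIBUTE at R (target: ((y+6)*((x+b)+(y*z)))): (9*((y+6)*((x+b)+(y*z)))) -> (9*(((y+6)*(x+b))+((y+6)*(y*z))))
Apply FACTOR at R (target: (((y+6)*(x+b))+((y+6)*(y*z)))): (9*(((y+6)*(x+b))+((y+6)*(y*z)))) -> (9*((y+6)*((x+b)+(y*z))))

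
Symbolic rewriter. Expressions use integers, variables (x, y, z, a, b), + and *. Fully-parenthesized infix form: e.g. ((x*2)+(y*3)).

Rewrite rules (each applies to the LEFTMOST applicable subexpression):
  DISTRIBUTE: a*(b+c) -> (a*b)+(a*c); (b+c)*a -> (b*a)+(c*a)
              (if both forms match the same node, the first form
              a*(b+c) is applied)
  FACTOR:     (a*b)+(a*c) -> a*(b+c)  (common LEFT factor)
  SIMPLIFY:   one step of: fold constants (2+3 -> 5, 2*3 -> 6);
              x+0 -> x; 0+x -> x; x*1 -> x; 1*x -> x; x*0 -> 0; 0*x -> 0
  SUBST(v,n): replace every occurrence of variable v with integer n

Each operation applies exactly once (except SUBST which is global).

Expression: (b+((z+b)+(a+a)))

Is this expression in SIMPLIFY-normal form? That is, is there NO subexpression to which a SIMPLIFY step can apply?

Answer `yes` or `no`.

Answer: yes

Derivation:
Expression: (b+((z+b)+(a+a)))
Scanning for simplifiable subexpressions (pre-order)...
  at root: (b+((z+b)+(a+a))) (not simplifiable)
  at R: ((z+b)+(a+a)) (not simplifiable)
  at RL: (z+b) (not simplifiable)
  at RR: (a+a) (not simplifiable)
Result: no simplifiable subexpression found -> normal form.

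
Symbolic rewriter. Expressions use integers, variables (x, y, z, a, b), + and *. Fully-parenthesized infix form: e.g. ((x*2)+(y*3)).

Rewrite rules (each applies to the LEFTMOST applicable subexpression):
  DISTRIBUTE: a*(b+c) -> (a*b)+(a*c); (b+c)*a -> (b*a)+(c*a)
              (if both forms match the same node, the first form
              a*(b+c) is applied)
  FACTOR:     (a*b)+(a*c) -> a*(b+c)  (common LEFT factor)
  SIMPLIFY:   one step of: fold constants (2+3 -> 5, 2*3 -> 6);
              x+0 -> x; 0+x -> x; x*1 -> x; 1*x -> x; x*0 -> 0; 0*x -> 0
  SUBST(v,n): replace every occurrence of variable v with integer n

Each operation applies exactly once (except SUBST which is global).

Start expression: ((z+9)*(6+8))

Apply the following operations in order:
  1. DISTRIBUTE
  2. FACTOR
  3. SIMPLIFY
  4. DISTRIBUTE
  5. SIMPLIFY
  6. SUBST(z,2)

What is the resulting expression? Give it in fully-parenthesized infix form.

Answer: ((2*14)+126)

Derivation:
Start: ((z+9)*(6+8))
Apply DISTRIBUTE at root (target: ((z+9)*(6+8))): ((z+9)*(6+8)) -> (((z+9)*6)+((z+9)*8))
Apply FACTOR at root (target: (((z+9)*6)+((z+9)*8))): (((z+9)*6)+((z+9)*8)) -> ((z+9)*(6+8))
Apply SIMPLIFY at R (target: (6+8)): ((z+9)*(6+8)) -> ((z+9)*14)
Apply DISTRIBUTE at root (target: ((z+9)*14)): ((z+9)*14) -> ((z*14)+(9*14))
Apply SIMPLIFY at R (target: (9*14)): ((z*14)+(9*14)) -> ((z*14)+126)
Apply SUBST(z,2): ((z*14)+126) -> ((2*14)+126)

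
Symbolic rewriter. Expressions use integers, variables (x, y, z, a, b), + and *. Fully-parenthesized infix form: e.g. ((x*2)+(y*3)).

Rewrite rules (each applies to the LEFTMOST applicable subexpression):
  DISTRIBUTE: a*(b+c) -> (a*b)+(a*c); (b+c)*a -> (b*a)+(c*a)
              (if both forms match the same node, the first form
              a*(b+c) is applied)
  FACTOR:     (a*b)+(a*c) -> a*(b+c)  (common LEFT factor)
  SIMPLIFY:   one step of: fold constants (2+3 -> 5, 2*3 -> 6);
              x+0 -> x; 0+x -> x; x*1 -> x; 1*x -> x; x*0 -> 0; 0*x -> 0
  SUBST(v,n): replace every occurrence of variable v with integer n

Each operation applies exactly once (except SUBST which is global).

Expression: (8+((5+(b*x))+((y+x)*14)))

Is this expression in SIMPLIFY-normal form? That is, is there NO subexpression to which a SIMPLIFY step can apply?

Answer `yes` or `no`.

Expression: (8+((5+(b*x))+((y+x)*14)))
Scanning for simplifiable subexpressions (pre-order)...
  at root: (8+((5+(b*x))+((y+x)*14))) (not simplifiable)
  at R: ((5+(b*x))+((y+x)*14)) (not simplifiable)
  at RL: (5+(b*x)) (not simplifiable)
  at RLR: (b*x) (not simplifiable)
  at RR: ((y+x)*14) (not simplifiable)
  at RRL: (y+x) (not simplifiable)
Result: no simplifiable subexpression found -> normal form.

Answer: yes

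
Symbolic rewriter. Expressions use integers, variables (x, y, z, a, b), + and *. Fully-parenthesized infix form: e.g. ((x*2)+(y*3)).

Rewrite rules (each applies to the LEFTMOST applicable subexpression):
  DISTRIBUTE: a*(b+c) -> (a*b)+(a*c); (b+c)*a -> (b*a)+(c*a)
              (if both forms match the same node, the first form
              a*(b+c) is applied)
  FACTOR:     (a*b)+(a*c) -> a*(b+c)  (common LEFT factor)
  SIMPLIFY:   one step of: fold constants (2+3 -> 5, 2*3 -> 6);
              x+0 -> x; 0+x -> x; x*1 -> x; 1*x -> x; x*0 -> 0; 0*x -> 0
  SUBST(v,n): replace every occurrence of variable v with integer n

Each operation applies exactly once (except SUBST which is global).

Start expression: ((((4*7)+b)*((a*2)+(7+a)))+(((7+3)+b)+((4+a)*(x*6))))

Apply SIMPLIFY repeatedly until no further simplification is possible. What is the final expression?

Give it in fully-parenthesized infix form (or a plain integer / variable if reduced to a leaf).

Answer: (((28+b)*((a*2)+(7+a)))+((10+b)+((4+a)*(x*6))))

Derivation:
Start: ((((4*7)+b)*((a*2)+(7+a)))+(((7+3)+b)+((4+a)*(x*6))))
Step 1: at LLL: (4*7) -> 28; overall: ((((4*7)+b)*((a*2)+(7+a)))+(((7+3)+b)+((4+a)*(x*6)))) -> (((28+b)*((a*2)+(7+a)))+(((7+3)+b)+((4+a)*(x*6))))
Step 2: at RLL: (7+3) -> 10; overall: (((28+b)*((a*2)+(7+a)))+(((7+3)+b)+((4+a)*(x*6)))) -> (((28+b)*((a*2)+(7+a)))+((10+b)+((4+a)*(x*6))))
Fixed point: (((28+b)*((a*2)+(7+a)))+((10+b)+((4+a)*(x*6))))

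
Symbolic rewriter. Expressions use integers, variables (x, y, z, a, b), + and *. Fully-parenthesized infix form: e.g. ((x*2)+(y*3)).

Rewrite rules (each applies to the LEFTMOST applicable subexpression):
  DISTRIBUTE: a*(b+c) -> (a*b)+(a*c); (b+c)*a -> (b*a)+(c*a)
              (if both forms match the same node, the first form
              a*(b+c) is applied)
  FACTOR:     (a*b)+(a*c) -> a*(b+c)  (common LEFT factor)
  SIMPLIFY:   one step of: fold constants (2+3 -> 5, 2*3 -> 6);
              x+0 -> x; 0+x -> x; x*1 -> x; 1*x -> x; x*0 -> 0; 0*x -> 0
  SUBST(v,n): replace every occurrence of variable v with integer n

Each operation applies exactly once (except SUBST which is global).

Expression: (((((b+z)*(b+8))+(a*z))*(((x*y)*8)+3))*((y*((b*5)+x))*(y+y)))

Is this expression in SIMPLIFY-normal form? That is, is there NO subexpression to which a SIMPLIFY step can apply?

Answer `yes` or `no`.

Answer: yes

Derivation:
Expression: (((((b+z)*(b+8))+(a*z))*(((x*y)*8)+3))*((y*((b*5)+x))*(y+y)))
Scanning for simplifiable subexpressions (pre-order)...
  at root: (((((b+z)*(b+8))+(a*z))*(((x*y)*8)+3))*((y*((b*5)+x))*(y+y))) (not simplifiable)
  at L: ((((b+z)*(b+8))+(a*z))*(((x*y)*8)+3)) (not simplifiable)
  at LL: (((b+z)*(b+8))+(a*z)) (not simplifiable)
  at LLL: ((b+z)*(b+8)) (not simplifiable)
  at LLLL: (b+z) (not simplifiable)
  at LLLR: (b+8) (not simplifiable)
  at LLR: (a*z) (not simplifiable)
  at LR: (((x*y)*8)+3) (not simplifiable)
  at LRL: ((x*y)*8) (not simplifiable)
  at LRLL: (x*y) (not simplifiable)
  at R: ((y*((b*5)+x))*(y+y)) (not simplifiable)
  at RL: (y*((b*5)+x)) (not simplifiable)
  at RLR: ((b*5)+x) (not simplifiable)
  at RLRL: (b*5) (not simplifiable)
  at RR: (y+y) (not simplifiable)
Result: no simplifiable subexpression found -> normal form.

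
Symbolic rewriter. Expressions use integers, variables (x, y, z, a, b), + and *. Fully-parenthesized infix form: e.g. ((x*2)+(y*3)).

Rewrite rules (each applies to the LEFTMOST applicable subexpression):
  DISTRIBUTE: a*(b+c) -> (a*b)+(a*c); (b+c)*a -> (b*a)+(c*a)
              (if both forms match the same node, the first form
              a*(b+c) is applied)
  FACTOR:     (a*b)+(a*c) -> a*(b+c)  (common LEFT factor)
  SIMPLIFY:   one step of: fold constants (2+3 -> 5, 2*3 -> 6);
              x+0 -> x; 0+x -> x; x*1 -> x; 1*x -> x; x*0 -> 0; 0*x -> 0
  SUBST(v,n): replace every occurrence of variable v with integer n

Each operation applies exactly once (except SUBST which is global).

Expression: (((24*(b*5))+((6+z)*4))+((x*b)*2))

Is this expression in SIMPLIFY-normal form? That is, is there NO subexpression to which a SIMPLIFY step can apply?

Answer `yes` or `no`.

Expression: (((24*(b*5))+((6+z)*4))+((x*b)*2))
Scanning for simplifiable subexpressions (pre-order)...
  at root: (((24*(b*5))+((6+z)*4))+((x*b)*2)) (not simplifiable)
  at L: ((24*(b*5))+((6+z)*4)) (not simplifiable)
  at LL: (24*(b*5)) (not simplifiable)
  at LLR: (b*5) (not simplifiable)
  at LR: ((6+z)*4) (not simplifiable)
  at LRL: (6+z) (not simplifiable)
  at R: ((x*b)*2) (not simplifiable)
  at RL: (x*b) (not simplifiable)
Result: no simplifiable subexpression found -> normal form.

Answer: yes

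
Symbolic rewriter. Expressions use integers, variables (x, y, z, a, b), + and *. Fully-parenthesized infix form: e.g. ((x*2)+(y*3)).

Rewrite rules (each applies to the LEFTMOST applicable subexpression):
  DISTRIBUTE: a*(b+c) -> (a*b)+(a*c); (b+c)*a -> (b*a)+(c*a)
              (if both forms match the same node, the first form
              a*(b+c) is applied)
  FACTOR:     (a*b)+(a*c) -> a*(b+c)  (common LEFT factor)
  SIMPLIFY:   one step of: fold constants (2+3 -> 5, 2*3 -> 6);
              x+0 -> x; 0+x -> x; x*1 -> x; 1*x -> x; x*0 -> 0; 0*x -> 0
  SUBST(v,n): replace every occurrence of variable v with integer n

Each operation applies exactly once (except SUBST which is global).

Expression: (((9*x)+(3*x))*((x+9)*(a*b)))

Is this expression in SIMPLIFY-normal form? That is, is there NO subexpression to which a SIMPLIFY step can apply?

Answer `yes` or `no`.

Expression: (((9*x)+(3*x))*((x+9)*(a*b)))
Scanning for simplifiable subexpressions (pre-order)...
  at root: (((9*x)+(3*x))*((x+9)*(a*b))) (not simplifiable)
  at L: ((9*x)+(3*x)) (not simplifiable)
  at LL: (9*x) (not simplifiable)
  at LR: (3*x) (not simplifiable)
  at R: ((x+9)*(a*b)) (not simplifiable)
  at RL: (x+9) (not simplifiable)
  at RR: (a*b) (not simplifiable)
Result: no simplifiable subexpression found -> normal form.

Answer: yes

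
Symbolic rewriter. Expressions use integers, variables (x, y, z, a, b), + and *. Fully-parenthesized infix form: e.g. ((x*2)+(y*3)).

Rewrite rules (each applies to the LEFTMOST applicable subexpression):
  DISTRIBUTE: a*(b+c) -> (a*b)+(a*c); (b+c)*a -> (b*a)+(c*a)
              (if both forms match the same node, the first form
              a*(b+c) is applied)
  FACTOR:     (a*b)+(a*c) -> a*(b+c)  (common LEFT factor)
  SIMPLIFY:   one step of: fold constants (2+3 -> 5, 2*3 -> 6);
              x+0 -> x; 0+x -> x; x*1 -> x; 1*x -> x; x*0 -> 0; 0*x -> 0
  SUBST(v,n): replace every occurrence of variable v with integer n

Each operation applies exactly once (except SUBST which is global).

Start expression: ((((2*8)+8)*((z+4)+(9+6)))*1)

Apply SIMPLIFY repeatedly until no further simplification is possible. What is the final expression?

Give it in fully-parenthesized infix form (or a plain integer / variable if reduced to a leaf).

Answer: (24*((z+4)+15))

Derivation:
Start: ((((2*8)+8)*((z+4)+(9+6)))*1)
Step 1: at root: ((((2*8)+8)*((z+4)+(9+6)))*1) -> (((2*8)+8)*((z+4)+(9+6))); overall: ((((2*8)+8)*((z+4)+(9+6)))*1) -> (((2*8)+8)*((z+4)+(9+6)))
Step 2: at LL: (2*8) -> 16; overall: (((2*8)+8)*((z+4)+(9+6))) -> ((16+8)*((z+4)+(9+6)))
Step 3: at L: (16+8) -> 24; overall: ((16+8)*((z+4)+(9+6))) -> (24*((z+4)+(9+6)))
Step 4: at RR: (9+6) -> 15; overall: (24*((z+4)+(9+6))) -> (24*((z+4)+15))
Fixed point: (24*((z+4)+15))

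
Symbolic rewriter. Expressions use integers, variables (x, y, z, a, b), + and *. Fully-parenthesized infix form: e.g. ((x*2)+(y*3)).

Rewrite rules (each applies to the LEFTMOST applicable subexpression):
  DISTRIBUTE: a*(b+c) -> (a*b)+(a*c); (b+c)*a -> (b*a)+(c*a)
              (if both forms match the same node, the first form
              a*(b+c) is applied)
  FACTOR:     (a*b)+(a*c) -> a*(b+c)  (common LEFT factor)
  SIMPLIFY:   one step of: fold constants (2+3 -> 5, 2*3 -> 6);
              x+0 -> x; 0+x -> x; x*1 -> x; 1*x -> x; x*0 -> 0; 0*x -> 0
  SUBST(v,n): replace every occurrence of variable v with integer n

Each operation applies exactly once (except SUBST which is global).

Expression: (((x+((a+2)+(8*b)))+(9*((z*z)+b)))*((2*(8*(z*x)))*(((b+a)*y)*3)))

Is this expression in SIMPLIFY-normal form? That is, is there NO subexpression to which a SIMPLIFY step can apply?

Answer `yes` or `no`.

Expression: (((x+((a+2)+(8*b)))+(9*((z*z)+b)))*((2*(8*(z*x)))*(((b+a)*y)*3)))
Scanning for simplifiable subexpressions (pre-order)...
  at root: (((x+((a+2)+(8*b)))+(9*((z*z)+b)))*((2*(8*(z*x)))*(((b+a)*y)*3))) (not simplifiable)
  at L: ((x+((a+2)+(8*b)))+(9*((z*z)+b))) (not simplifiable)
  at LL: (x+((a+2)+(8*b))) (not simplifiable)
  at LLR: ((a+2)+(8*b)) (not simplifiable)
  at LLRL: (a+2) (not simplifiable)
  at LLRR: (8*b) (not simplifiable)
  at LR: (9*((z*z)+b)) (not simplifiable)
  at LRR: ((z*z)+b) (not simplifiable)
  at LRRL: (z*z) (not simplifiable)
  at R: ((2*(8*(z*x)))*(((b+a)*y)*3)) (not simplifiable)
  at RL: (2*(8*(z*x))) (not simplifiable)
  at RLR: (8*(z*x)) (not simplifiable)
  at RLRR: (z*x) (not simplifiable)
  at RR: (((b+a)*y)*3) (not simplifiable)
  at RRL: ((b+a)*y) (not simplifiable)
  at RRLL: (b+a) (not simplifiable)
Result: no simplifiable subexpression found -> normal form.

Answer: yes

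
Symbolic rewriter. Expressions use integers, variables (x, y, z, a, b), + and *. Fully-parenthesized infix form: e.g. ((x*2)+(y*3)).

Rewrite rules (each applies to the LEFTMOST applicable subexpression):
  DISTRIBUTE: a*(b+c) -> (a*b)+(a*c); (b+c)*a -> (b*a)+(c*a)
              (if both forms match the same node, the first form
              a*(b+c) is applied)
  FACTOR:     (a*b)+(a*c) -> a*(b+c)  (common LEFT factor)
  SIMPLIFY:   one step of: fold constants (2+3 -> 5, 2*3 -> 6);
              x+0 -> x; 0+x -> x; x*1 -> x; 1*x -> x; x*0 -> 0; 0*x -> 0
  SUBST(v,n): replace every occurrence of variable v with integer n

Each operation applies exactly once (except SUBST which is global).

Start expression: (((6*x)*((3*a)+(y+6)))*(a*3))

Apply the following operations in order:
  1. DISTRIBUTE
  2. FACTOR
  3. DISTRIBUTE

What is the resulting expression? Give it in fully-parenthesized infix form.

Answer: ((((6*x)*(3*a))+((6*x)*(y+6)))*(a*3))

Derivation:
Start: (((6*x)*((3*a)+(y+6)))*(a*3))
Apply DISTRIBUTE at L (target: ((6*x)*((3*a)+(y+6)))): (((6*x)*((3*a)+(y+6)))*(a*3)) -> ((((6*x)*(3*a))+((6*x)*(y+6)))*(a*3))
Apply FACTOR at L (target: (((6*x)*(3*a))+((6*x)*(y+6)))): ((((6*x)*(3*a))+((6*x)*(y+6)))*(a*3)) -> (((6*x)*((3*a)+(y+6)))*(a*3))
Apply DISTRIBUTE at L (target: ((6*x)*((3*a)+(y+6)))): (((6*x)*((3*a)+(y+6)))*(a*3)) -> ((((6*x)*(3*a))+((6*x)*(y+6)))*(a*3))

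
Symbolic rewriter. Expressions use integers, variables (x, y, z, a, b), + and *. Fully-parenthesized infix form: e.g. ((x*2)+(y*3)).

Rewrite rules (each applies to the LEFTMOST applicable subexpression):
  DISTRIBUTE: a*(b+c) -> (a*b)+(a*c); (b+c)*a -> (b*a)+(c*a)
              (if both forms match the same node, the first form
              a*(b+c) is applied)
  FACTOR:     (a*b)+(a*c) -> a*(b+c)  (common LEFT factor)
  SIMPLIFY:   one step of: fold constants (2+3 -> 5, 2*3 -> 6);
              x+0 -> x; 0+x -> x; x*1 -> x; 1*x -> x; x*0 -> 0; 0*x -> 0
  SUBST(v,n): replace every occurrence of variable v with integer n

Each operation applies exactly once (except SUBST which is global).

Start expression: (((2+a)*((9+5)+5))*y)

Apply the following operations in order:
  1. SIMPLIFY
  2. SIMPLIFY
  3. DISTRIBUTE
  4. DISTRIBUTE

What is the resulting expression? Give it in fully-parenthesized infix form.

Start: (((2+a)*((9+5)+5))*y)
Apply SIMPLIFY at LRL (target: (9+5)): (((2+a)*((9+5)+5))*y) -> (((2+a)*(14+5))*y)
Apply SIMPLIFY at LR (target: (14+5)): (((2+a)*(14+5))*y) -> (((2+a)*19)*y)
Apply DISTRIBUTE at L (target: ((2+a)*19)): (((2+a)*19)*y) -> (((2*19)+(a*19))*y)
Apply DISTRIBUTE at root (target: (((2*19)+(a*19))*y)): (((2*19)+(a*19))*y) -> (((2*19)*y)+((a*19)*y))

Answer: (((2*19)*y)+((a*19)*y))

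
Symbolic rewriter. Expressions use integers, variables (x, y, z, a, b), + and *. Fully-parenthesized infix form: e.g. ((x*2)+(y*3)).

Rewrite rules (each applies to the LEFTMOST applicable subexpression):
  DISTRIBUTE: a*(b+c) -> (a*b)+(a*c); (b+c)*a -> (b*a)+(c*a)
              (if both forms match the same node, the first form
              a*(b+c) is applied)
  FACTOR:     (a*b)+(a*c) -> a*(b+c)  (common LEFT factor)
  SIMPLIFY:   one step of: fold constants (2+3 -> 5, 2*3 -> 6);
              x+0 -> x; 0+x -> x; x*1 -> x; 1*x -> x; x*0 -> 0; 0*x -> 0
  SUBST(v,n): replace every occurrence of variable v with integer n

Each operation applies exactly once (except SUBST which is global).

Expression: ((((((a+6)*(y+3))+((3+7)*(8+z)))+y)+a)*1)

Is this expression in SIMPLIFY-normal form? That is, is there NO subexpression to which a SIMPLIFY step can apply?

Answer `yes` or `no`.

Answer: no

Derivation:
Expression: ((((((a+6)*(y+3))+((3+7)*(8+z)))+y)+a)*1)
Scanning for simplifiable subexpressions (pre-order)...
  at root: ((((((a+6)*(y+3))+((3+7)*(8+z)))+y)+a)*1) (SIMPLIFIABLE)
  at L: (((((a+6)*(y+3))+((3+7)*(8+z)))+y)+a) (not simplifiable)
  at LL: ((((a+6)*(y+3))+((3+7)*(8+z)))+y) (not simplifiable)
  at LLL: (((a+6)*(y+3))+((3+7)*(8+z))) (not simplifiable)
  at LLLL: ((a+6)*(y+3)) (not simplifiable)
  at LLLLL: (a+6) (not simplifiable)
  at LLLLR: (y+3) (not simplifiable)
  at LLLR: ((3+7)*(8+z)) (not simplifiable)
  at LLLRL: (3+7) (SIMPLIFIABLE)
  at LLLRR: (8+z) (not simplifiable)
Found simplifiable subexpr at path root: ((((((a+6)*(y+3))+((3+7)*(8+z)))+y)+a)*1)
One SIMPLIFY step would give: (((((a+6)*(y+3))+((3+7)*(8+z)))+y)+a)
-> NOT in normal form.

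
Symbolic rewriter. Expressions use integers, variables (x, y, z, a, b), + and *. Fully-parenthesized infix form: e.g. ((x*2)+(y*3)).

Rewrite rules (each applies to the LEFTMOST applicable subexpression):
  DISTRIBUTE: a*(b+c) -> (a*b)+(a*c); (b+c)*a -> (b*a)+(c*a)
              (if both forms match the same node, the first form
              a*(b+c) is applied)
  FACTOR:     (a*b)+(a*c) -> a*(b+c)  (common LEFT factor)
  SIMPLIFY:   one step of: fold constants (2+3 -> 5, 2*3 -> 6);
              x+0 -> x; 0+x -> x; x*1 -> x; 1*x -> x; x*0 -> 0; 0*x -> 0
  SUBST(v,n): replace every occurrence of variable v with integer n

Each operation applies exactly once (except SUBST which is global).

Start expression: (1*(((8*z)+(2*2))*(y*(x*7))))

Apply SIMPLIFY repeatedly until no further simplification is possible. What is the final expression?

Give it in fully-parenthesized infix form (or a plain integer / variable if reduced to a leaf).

Start: (1*(((8*z)+(2*2))*(y*(x*7))))
Step 1: at root: (1*(((8*z)+(2*2))*(y*(x*7)))) -> (((8*z)+(2*2))*(y*(x*7))); overall: (1*(((8*z)+(2*2))*(y*(x*7)))) -> (((8*z)+(2*2))*(y*(x*7)))
Step 2: at LR: (2*2) -> 4; overall: (((8*z)+(2*2))*(y*(x*7))) -> (((8*z)+4)*(y*(x*7)))
Fixed point: (((8*z)+4)*(y*(x*7)))

Answer: (((8*z)+4)*(y*(x*7)))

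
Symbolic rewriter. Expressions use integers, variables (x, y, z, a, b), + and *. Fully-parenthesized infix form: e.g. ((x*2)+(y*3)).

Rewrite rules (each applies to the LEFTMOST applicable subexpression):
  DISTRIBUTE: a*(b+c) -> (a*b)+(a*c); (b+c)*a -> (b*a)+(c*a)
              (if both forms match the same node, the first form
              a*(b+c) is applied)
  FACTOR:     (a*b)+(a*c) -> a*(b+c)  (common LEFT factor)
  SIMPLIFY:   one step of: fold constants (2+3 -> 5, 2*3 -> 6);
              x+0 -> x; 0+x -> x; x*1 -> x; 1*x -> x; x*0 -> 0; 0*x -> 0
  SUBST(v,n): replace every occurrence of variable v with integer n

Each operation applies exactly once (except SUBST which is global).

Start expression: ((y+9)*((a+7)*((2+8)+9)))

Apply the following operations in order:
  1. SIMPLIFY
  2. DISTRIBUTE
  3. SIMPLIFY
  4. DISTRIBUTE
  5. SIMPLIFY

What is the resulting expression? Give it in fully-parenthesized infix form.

Answer: ((y*((a*19)+133))+(9*((a+7)*(10+9))))

Derivation:
Start: ((y+9)*((a+7)*((2+8)+9)))
Apply SIMPLIFY at RRL (target: (2+8)): ((y+9)*((a+7)*((2+8)+9))) -> ((y+9)*((a+7)*(10+9)))
Apply DISTRIBUTE at root (target: ((y+9)*((a+7)*(10+9)))): ((y+9)*((a+7)*(10+9))) -> ((y*((a+7)*(10+9)))+(9*((a+7)*(10+9))))
Apply SIMPLIFY at LRR (target: (10+9)): ((y*((a+7)*(10+9)))+(9*((a+7)*(10+9)))) -> ((y*((a+7)*19))+(9*((a+7)*(10+9))))
Apply DISTRIBUTE at LR (target: ((a+7)*19)): ((y*((a+7)*19))+(9*((a+7)*(10+9)))) -> ((y*((a*19)+(7*19)))+(9*((a+7)*(10+9))))
Apply SIMPLIFY at LRR (target: (7*19)): ((y*((a*19)+(7*19)))+(9*((a+7)*(10+9)))) -> ((y*((a*19)+133))+(9*((a+7)*(10+9))))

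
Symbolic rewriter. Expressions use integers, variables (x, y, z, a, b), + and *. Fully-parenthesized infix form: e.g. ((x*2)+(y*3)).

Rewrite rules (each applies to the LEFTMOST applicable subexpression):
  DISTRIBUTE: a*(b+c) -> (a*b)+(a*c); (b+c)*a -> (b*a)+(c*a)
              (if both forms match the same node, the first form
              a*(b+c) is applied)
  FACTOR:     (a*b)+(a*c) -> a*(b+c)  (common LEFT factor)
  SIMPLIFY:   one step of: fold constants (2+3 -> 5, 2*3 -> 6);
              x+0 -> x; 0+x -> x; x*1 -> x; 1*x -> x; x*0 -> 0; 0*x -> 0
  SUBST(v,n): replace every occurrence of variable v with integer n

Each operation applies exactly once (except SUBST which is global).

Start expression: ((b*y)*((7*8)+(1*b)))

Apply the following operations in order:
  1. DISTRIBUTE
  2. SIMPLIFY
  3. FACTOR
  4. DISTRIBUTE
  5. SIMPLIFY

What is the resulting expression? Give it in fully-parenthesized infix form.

Answer: (((b*y)*56)+((b*y)*b))

Derivation:
Start: ((b*y)*((7*8)+(1*b)))
Apply DISTRIBUTE at root (target: ((b*y)*((7*8)+(1*b)))): ((b*y)*((7*8)+(1*b))) -> (((b*y)*(7*8))+((b*y)*(1*b)))
Apply SIMPLIFY at LR (target: (7*8)): (((b*y)*(7*8))+((b*y)*(1*b))) -> (((b*y)*56)+((b*y)*(1*b)))
Apply FACTOR at root (target: (((b*y)*56)+((b*y)*(1*b)))): (((b*y)*56)+((b*y)*(1*b))) -> ((b*y)*(56+(1*b)))
Apply DISTRIBUTE at root (target: ((b*y)*(56+(1*b)))): ((b*y)*(56+(1*b))) -> (((b*y)*56)+((b*y)*(1*b)))
Apply SIMPLIFY at RR (target: (1*b)): (((b*y)*56)+((b*y)*(1*b))) -> (((b*y)*56)+((b*y)*b))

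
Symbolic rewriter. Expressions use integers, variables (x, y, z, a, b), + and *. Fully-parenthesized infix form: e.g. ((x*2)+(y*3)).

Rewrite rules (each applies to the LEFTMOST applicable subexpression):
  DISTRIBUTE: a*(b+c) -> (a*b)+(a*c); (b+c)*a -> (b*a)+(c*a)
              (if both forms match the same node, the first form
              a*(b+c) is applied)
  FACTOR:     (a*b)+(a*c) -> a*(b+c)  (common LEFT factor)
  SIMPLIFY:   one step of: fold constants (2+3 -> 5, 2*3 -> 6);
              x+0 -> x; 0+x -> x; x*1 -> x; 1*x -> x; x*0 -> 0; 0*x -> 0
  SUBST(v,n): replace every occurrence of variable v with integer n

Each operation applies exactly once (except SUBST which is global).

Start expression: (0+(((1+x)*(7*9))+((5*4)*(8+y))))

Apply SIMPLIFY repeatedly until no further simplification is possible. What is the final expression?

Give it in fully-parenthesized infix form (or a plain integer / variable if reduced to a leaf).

Answer: (((1+x)*63)+(20*(8+y)))

Derivation:
Start: (0+(((1+x)*(7*9))+((5*4)*(8+y))))
Step 1: at root: (0+(((1+x)*(7*9))+((5*4)*(8+y)))) -> (((1+x)*(7*9))+((5*4)*(8+y))); overall: (0+(((1+x)*(7*9))+((5*4)*(8+y)))) -> (((1+x)*(7*9))+((5*4)*(8+y)))
Step 2: at LR: (7*9) -> 63; overall: (((1+x)*(7*9))+((5*4)*(8+y))) -> (((1+x)*63)+((5*4)*(8+y)))
Step 3: at RL: (5*4) -> 20; overall: (((1+x)*63)+((5*4)*(8+y))) -> (((1+x)*63)+(20*(8+y)))
Fixed point: (((1+x)*63)+(20*(8+y)))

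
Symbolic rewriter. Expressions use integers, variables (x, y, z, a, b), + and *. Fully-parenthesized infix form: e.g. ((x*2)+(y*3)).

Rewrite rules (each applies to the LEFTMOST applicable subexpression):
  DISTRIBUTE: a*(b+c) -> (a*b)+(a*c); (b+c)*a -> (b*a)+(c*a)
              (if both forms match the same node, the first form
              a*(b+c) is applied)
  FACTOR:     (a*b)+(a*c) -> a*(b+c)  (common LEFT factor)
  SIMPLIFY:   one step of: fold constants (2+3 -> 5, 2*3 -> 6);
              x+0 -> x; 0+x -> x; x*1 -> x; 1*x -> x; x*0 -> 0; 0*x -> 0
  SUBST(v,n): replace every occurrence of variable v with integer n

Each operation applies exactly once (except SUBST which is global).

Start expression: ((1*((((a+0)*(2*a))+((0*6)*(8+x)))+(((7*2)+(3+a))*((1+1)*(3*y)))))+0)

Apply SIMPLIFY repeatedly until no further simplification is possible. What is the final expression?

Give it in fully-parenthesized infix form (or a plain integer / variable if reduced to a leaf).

Answer: ((a*(2*a))+((14+(3+a))*(2*(3*y))))

Derivation:
Start: ((1*((((a+0)*(2*a))+((0*6)*(8+x)))+(((7*2)+(3+a))*((1+1)*(3*y)))))+0)
Step 1: at root: ((1*((((a+0)*(2*a))+((0*6)*(8+x)))+(((7*2)+(3+a))*((1+1)*(3*y)))))+0) -> (1*((((a+0)*(2*a))+((0*6)*(8+x)))+(((7*2)+(3+a))*((1+1)*(3*y))))); overall: ((1*((((a+0)*(2*a))+((0*6)*(8+x)))+(((7*2)+(3+a))*((1+1)*(3*y)))))+0) -> (1*((((a+0)*(2*a))+((0*6)*(8+x)))+(((7*2)+(3+a))*((1+1)*(3*y)))))
Step 2: at root: (1*((((a+0)*(2*a))+((0*6)*(8+x)))+(((7*2)+(3+a))*((1+1)*(3*y))))) -> ((((a+0)*(2*a))+((0*6)*(8+x)))+(((7*2)+(3+a))*((1+1)*(3*y)))); overall: (1*((((a+0)*(2*a))+((0*6)*(8+x)))+(((7*2)+(3+a))*((1+1)*(3*y))))) -> ((((a+0)*(2*a))+((0*6)*(8+x)))+(((7*2)+(3+a))*((1+1)*(3*y))))
Step 3: at LLL: (a+0) -> a; overall: ((((a+0)*(2*a))+((0*6)*(8+x)))+(((7*2)+(3+a))*((1+1)*(3*y)))) -> (((a*(2*a))+((0*6)*(8+x)))+(((7*2)+(3+a))*((1+1)*(3*y))))
Step 4: at LRL: (0*6) -> 0; overall: (((a*(2*a))+((0*6)*(8+x)))+(((7*2)+(3+a))*((1+1)*(3*y)))) -> (((a*(2*a))+(0*(8+x)))+(((7*2)+(3+a))*((1+1)*(3*y))))
Step 5: at LR: (0*(8+x)) -> 0; overall: (((a*(2*a))+(0*(8+x)))+(((7*2)+(3+a))*((1+1)*(3*y)))) -> (((a*(2*a))+0)+(((7*2)+(3+a))*((1+1)*(3*y))))
Step 6: at L: ((a*(2*a))+0) -> (a*(2*a)); overall: (((a*(2*a))+0)+(((7*2)+(3+a))*((1+1)*(3*y)))) -> ((a*(2*a))+(((7*2)+(3+a))*((1+1)*(3*y))))
Step 7: at RLL: (7*2) -> 14; overall: ((a*(2*a))+(((7*2)+(3+a))*((1+1)*(3*y)))) -> ((a*(2*a))+((14+(3+a))*((1+1)*(3*y))))
Step 8: at RRL: (1+1) -> 2; overall: ((a*(2*a))+((14+(3+a))*((1+1)*(3*y)))) -> ((a*(2*a))+((14+(3+a))*(2*(3*y))))
Fixed point: ((a*(2*a))+((14+(3+a))*(2*(3*y))))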